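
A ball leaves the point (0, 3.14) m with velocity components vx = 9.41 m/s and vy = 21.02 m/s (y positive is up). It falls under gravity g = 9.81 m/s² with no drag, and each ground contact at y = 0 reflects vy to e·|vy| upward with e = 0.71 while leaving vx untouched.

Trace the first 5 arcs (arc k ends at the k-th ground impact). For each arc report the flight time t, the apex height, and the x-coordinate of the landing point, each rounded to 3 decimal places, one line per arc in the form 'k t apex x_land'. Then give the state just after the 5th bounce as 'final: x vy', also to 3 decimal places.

Arc 1: start y=3.140, vy=21.020 → t=4.430, apex=25.660, x_land=41.686, impact vy=-22.438
  bounce: vy ← 0.71·22.438 = 15.931
Arc 2: start y=0.000, vy=15.931 → t=3.248, apex=12.935, x_land=72.248, impact vy=-15.931
  bounce: vy ← 0.71·15.931 = 11.311
Arc 3: start y=0.000, vy=11.311 → t=2.306, apex=6.521, x_land=93.947, impact vy=-11.311
  bounce: vy ← 0.71·11.311 = 8.031
Arc 4: start y=0.000, vy=8.031 → t=1.637, apex=3.287, x_land=109.354, impact vy=-8.031
  bounce: vy ← 0.71·8.031 = 5.702
Arc 5: start y=0.000, vy=5.702 → t=1.162, apex=1.657, x_land=120.292, impact vy=-5.702
  bounce: vy ← 0.71·5.702 = 4.048

1 4.430 25.660 41.686
2 3.248 12.935 72.248
3 2.306 6.521 93.947
4 1.637 3.287 109.354
5 1.162 1.657 120.292
final: 120.292 4.048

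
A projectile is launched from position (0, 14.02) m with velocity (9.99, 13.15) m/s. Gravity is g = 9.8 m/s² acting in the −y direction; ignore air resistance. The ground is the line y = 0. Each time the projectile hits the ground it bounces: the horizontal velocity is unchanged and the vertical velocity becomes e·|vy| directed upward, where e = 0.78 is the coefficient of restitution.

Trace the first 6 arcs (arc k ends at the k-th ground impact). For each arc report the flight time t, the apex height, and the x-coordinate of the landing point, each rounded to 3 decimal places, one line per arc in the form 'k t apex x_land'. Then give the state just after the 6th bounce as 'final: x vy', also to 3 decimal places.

Arc 1: start y=14.020, vy=13.150 → t=3.501, apex=22.843, x_land=34.974, impact vy=-21.159
  bounce: vy ← 0.78·21.159 = 16.504
Arc 2: start y=0.000, vy=16.504 → t=3.368, apex=13.897, x_land=68.623, impact vy=-16.504
  bounce: vy ← 0.78·16.504 = 12.873
Arc 3: start y=0.000, vy=12.873 → t=2.627, apex=8.455, x_land=94.869, impact vy=-12.873
  bounce: vy ← 0.78·12.873 = 10.041
Arc 4: start y=0.000, vy=10.041 → t=2.049, apex=5.144, x_land=115.340, impact vy=-10.041
  bounce: vy ← 0.78·10.041 = 7.832
Arc 5: start y=0.000, vy=7.832 → t=1.598, apex=3.130, x_land=131.308, impact vy=-7.832
  bounce: vy ← 0.78·7.832 = 6.109
Arc 6: start y=0.000, vy=6.109 → t=1.247, apex=1.904, x_land=143.763, impact vy=-6.109
  bounce: vy ← 0.78·6.109 = 4.765

1 3.501 22.843 34.974
2 3.368 13.897 68.623
3 2.627 8.455 94.869
4 2.049 5.144 115.340
5 1.598 3.130 131.308
6 1.247 1.904 143.763
final: 143.763 4.765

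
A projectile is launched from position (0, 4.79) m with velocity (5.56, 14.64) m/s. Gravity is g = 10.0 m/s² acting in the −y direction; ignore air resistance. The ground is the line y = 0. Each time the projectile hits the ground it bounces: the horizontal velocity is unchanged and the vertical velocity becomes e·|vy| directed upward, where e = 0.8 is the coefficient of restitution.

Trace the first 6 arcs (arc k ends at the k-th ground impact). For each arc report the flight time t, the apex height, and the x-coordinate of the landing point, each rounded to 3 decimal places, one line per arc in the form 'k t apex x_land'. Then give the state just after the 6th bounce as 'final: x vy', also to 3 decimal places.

Arc 1: start y=4.790, vy=14.640 → t=3.225, apex=15.506, x_land=17.931, impact vy=-17.610
  bounce: vy ← 0.8·17.610 = 14.088
Arc 2: start y=0.000, vy=14.088 → t=2.818, apex=9.924, x_land=33.598, impact vy=-14.088
  bounce: vy ← 0.8·14.088 = 11.271
Arc 3: start y=0.000, vy=11.271 → t=2.254, apex=6.351, x_land=46.131, impact vy=-11.271
  bounce: vy ← 0.8·11.271 = 9.017
Arc 4: start y=0.000, vy=9.017 → t=1.803, apex=4.065, x_land=56.157, impact vy=-9.017
  bounce: vy ← 0.8·9.017 = 7.213
Arc 5: start y=0.000, vy=7.213 → t=1.443, apex=2.602, x_land=64.178, impact vy=-7.213
  bounce: vy ← 0.8·7.213 = 5.771
Arc 6: start y=0.000, vy=5.771 → t=1.154, apex=1.665, x_land=70.595, impact vy=-5.771
  bounce: vy ← 0.8·5.771 = 4.616

1 3.225 15.506 17.931
2 2.818 9.924 33.598
3 2.254 6.351 46.131
4 1.803 4.065 56.157
5 1.443 2.602 64.178
6 1.154 1.665 70.595
final: 70.595 4.616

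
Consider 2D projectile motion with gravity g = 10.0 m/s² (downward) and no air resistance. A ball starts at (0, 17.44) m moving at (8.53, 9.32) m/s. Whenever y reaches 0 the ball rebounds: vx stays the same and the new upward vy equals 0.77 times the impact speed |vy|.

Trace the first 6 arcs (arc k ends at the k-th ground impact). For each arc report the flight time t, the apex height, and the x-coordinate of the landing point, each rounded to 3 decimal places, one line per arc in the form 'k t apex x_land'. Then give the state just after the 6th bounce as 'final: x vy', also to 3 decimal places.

Arc 1: start y=17.440, vy=9.320 → t=3.019, apex=21.783, x_land=25.754, impact vy=-20.873
  bounce: vy ← 0.77·20.873 = 16.072
Arc 2: start y=0.000, vy=16.072 → t=3.214, apex=12.915, x_land=53.173, impact vy=-16.072
  bounce: vy ← 0.77·16.072 = 12.375
Arc 3: start y=0.000, vy=12.375 → t=2.475, apex=7.657, x_land=74.285, impact vy=-12.375
  bounce: vy ← 0.77·12.375 = 9.529
Arc 4: start y=0.000, vy=9.529 → t=1.906, apex=4.540, x_land=90.542, impact vy=-9.529
  bounce: vy ← 0.77·9.529 = 7.337
Arc 5: start y=0.000, vy=7.337 → t=1.467, apex=2.692, x_land=103.059, impact vy=-7.337
  bounce: vy ← 0.77·7.337 = 5.650
Arc 6: start y=0.000, vy=5.650 → t=1.130, apex=1.596, x_land=112.698, impact vy=-5.650
  bounce: vy ← 0.77·5.650 = 4.350

1 3.019 21.783 25.754
2 3.214 12.915 53.173
3 2.475 7.657 74.285
4 1.906 4.540 90.542
5 1.467 2.692 103.059
6 1.130 1.596 112.698
final: 112.698 4.350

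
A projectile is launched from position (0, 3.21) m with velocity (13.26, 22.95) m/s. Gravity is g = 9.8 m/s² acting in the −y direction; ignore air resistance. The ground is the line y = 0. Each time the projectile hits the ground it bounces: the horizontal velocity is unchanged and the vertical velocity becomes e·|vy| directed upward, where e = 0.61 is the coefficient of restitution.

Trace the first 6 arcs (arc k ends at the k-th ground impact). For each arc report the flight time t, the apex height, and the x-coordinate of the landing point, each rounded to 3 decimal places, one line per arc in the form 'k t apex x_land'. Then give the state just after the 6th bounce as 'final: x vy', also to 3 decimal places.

1 4.820 30.083 63.908
2 3.023 11.194 103.991
3 1.844 4.165 128.442
4 1.125 1.550 143.357
5 0.686 0.577 152.455
6 0.419 0.215 158.005
final: 158.005 1.251

Arc 1: start y=3.210, vy=22.950 → t=4.820, apex=30.083, x_land=63.908, impact vy=-24.282
  bounce: vy ← 0.61·24.282 = 14.812
Arc 2: start y=0.000, vy=14.812 → t=3.023, apex=11.194, x_land=103.991, impact vy=-14.812
  bounce: vy ← 0.61·14.812 = 9.035
Arc 3: start y=0.000, vy=9.035 → t=1.844, apex=4.165, x_land=128.442, impact vy=-9.035
  bounce: vy ← 0.61·9.035 = 5.512
Arc 4: start y=0.000, vy=5.512 → t=1.125, apex=1.550, x_land=143.357, impact vy=-5.512
  bounce: vy ← 0.61·5.512 = 3.362
Arc 5: start y=0.000, vy=3.362 → t=0.686, apex=0.577, x_land=152.455, impact vy=-3.362
  bounce: vy ← 0.61·3.362 = 2.051
Arc 6: start y=0.000, vy=2.051 → t=0.419, apex=0.215, x_land=158.005, impact vy=-2.051
  bounce: vy ← 0.61·2.051 = 1.251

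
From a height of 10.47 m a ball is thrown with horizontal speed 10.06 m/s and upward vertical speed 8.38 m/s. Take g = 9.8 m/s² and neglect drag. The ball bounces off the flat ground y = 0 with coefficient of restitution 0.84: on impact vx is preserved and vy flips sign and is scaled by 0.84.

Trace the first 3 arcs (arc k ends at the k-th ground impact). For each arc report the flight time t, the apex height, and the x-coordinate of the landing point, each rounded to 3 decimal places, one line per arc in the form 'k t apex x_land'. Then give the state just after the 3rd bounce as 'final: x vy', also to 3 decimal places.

1 2.549 14.053 25.639
2 2.845 9.916 54.260
3 2.390 6.997 78.302
final: 78.302 9.837

Arc 1: start y=10.470, vy=8.380 → t=2.549, apex=14.053, x_land=25.639, impact vy=-16.596
  bounce: vy ← 0.84·16.596 = 13.941
Arc 2: start y=0.000, vy=13.941 → t=2.845, apex=9.916, x_land=54.260, impact vy=-13.941
  bounce: vy ← 0.84·13.941 = 11.710
Arc 3: start y=0.000, vy=11.710 → t=2.390, apex=6.997, x_land=78.302, impact vy=-11.710
  bounce: vy ← 0.84·11.710 = 9.837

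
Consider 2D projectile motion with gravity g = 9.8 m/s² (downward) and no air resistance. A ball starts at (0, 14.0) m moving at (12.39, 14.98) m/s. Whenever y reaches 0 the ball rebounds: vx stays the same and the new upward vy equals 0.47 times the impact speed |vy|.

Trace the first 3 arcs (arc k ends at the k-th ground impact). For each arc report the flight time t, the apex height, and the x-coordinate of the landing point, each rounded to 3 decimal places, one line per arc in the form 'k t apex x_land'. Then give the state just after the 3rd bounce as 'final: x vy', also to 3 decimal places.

1 3.808 25.449 47.175
2 2.142 5.622 73.718
3 1.007 1.242 86.192
final: 86.192 2.319

Arc 1: start y=14.000, vy=14.980 → t=3.808, apex=25.449, x_land=47.175, impact vy=-22.334
  bounce: vy ← 0.47·22.334 = 10.497
Arc 2: start y=0.000, vy=10.497 → t=2.142, apex=5.622, x_land=73.718, impact vy=-10.497
  bounce: vy ← 0.47·10.497 = 4.934
Arc 3: start y=0.000, vy=4.934 → t=1.007, apex=1.242, x_land=86.192, impact vy=-4.934
  bounce: vy ← 0.47·4.934 = 2.319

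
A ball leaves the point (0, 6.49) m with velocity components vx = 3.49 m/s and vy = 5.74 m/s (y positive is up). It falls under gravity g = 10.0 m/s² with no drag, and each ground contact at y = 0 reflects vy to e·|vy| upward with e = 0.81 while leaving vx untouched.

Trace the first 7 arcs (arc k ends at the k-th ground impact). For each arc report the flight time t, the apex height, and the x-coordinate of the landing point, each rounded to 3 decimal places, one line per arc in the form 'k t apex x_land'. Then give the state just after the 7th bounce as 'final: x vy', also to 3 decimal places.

Arc 1: start y=6.490, vy=5.740 → t=1.850, apex=8.137, x_land=6.456, impact vy=-12.757
  bounce: vy ← 0.81·12.757 = 10.333
Arc 2: start y=0.000, vy=10.333 → t=2.067, apex=5.339, x_land=13.668, impact vy=-10.333
  bounce: vy ← 0.81·10.333 = 8.370
Arc 3: start y=0.000, vy=8.370 → t=1.674, apex=3.503, x_land=19.511, impact vy=-8.370
  bounce: vy ← 0.81·8.370 = 6.780
Arc 4: start y=0.000, vy=6.780 → t=1.356, apex=2.298, x_land=24.243, impact vy=-6.780
  bounce: vy ← 0.81·6.780 = 5.492
Arc 5: start y=0.000, vy=5.492 → t=1.098, apex=1.508, x_land=28.076, impact vy=-5.492
  bounce: vy ← 0.81·5.492 = 4.448
Arc 6: start y=0.000, vy=4.448 → t=0.890, apex=0.989, x_land=31.181, impact vy=-4.448
  bounce: vy ← 0.81·4.448 = 3.603
Arc 7: start y=0.000, vy=3.603 → t=0.721, apex=0.649, x_land=33.696, impact vy=-3.603
  bounce: vy ← 0.81·3.603 = 2.918

1 1.850 8.137 6.456
2 2.067 5.339 13.668
3 1.674 3.503 19.511
4 1.356 2.298 24.243
5 1.098 1.508 28.076
6 0.890 0.989 31.181
7 0.721 0.649 33.696
final: 33.696 2.918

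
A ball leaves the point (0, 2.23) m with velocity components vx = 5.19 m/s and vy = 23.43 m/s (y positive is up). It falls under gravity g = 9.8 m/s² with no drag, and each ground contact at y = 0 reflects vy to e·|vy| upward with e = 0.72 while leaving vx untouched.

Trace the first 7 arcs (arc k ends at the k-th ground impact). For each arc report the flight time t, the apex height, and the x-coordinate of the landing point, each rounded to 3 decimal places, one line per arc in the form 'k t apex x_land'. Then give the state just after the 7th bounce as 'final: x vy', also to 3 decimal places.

Arc 1: start y=2.230, vy=23.430 → t=4.875, apex=30.238, x_land=25.301, impact vy=-24.345
  bounce: vy ← 0.72·24.345 = 17.528
Arc 2: start y=0.000, vy=17.528 → t=3.577, apex=15.676, x_land=43.867, impact vy=-17.528
  bounce: vy ← 0.72·17.528 = 12.620
Arc 3: start y=0.000, vy=12.620 → t=2.576, apex=8.126, x_land=57.234, impact vy=-12.620
  bounce: vy ← 0.72·12.620 = 9.087
Arc 4: start y=0.000, vy=9.087 → t=1.854, apex=4.213, x_land=66.859, impact vy=-9.087
  bounce: vy ← 0.72·9.087 = 6.542
Arc 5: start y=0.000, vy=6.542 → t=1.335, apex=2.184, x_land=73.788, impact vy=-6.542
  bounce: vy ← 0.72·6.542 = 4.711
Arc 6: start y=0.000, vy=4.711 → t=0.961, apex=1.132, x_land=78.778, impact vy=-4.711
  bounce: vy ← 0.72·4.711 = 3.392
Arc 7: start y=0.000, vy=3.392 → t=0.692, apex=0.587, x_land=82.370, impact vy=-3.392
  bounce: vy ← 0.72·3.392 = 2.442

1 4.875 30.238 25.301
2 3.577 15.676 43.867
3 2.576 8.126 57.234
4 1.854 4.213 66.859
5 1.335 2.184 73.788
6 0.961 1.132 78.778
7 0.692 0.587 82.370
final: 82.370 2.442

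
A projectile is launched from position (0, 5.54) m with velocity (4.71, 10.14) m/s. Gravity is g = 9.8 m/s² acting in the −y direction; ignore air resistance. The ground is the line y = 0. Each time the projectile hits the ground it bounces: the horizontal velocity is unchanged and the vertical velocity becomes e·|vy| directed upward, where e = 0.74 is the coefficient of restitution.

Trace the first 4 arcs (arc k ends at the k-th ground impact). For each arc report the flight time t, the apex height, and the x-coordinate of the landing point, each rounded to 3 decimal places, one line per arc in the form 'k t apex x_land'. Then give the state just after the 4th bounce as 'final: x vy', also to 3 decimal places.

1 2.518 10.786 11.861
2 2.196 5.906 22.204
3 1.625 3.234 29.857
4 1.202 1.771 35.520
final: 35.520 4.360

Arc 1: start y=5.540, vy=10.140 → t=2.518, apex=10.786, x_land=11.861, impact vy=-14.540
  bounce: vy ← 0.74·14.540 = 10.759
Arc 2: start y=0.000, vy=10.759 → t=2.196, apex=5.906, x_land=22.204, impact vy=-10.759
  bounce: vy ← 0.74·10.759 = 7.962
Arc 3: start y=0.000, vy=7.962 → t=1.625, apex=3.234, x_land=29.857, impact vy=-7.962
  bounce: vy ← 0.74·7.962 = 5.892
Arc 4: start y=0.000, vy=5.892 → t=1.202, apex=1.771, x_land=35.520, impact vy=-5.892
  bounce: vy ← 0.74·5.892 = 4.360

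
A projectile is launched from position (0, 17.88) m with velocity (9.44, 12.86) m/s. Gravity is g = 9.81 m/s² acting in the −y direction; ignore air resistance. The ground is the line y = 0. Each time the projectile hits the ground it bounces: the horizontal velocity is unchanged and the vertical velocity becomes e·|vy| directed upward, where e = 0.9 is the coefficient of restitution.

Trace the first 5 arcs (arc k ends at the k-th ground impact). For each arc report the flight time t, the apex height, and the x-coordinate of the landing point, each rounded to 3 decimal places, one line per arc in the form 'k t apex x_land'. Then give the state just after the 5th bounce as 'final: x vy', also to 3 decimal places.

1 3.627 26.309 34.238
2 4.169 21.310 73.591
3 3.752 17.261 109.009
4 3.377 13.982 140.884
5 3.039 11.325 169.573
final: 169.573 13.416

Arc 1: start y=17.880, vy=12.860 → t=3.627, apex=26.309, x_land=34.238, impact vy=-22.720
  bounce: vy ← 0.9·22.720 = 20.448
Arc 2: start y=0.000, vy=20.448 → t=4.169, apex=21.310, x_land=73.591, impact vy=-20.448
  bounce: vy ← 0.9·20.448 = 18.403
Arc 3: start y=0.000, vy=18.403 → t=3.752, apex=17.261, x_land=109.009, impact vy=-18.403
  bounce: vy ← 0.9·18.403 = 16.563
Arc 4: start y=0.000, vy=16.563 → t=3.377, apex=13.982, x_land=140.884, impact vy=-16.563
  bounce: vy ← 0.9·16.563 = 14.906
Arc 5: start y=0.000, vy=14.906 → t=3.039, apex=11.325, x_land=169.573, impact vy=-14.906
  bounce: vy ← 0.9·14.906 = 13.416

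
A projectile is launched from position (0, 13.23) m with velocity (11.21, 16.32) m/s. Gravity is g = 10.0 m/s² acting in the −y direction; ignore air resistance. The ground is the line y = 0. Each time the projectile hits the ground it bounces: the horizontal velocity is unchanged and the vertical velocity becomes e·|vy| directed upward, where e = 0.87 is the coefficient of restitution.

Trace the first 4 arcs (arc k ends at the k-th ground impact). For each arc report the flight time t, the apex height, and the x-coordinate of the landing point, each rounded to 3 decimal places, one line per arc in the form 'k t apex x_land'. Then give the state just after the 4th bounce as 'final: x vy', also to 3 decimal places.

Arc 1: start y=13.230, vy=16.320 → t=3.936, apex=26.547, x_land=44.125, impact vy=-23.042
  bounce: vy ← 0.87·23.042 = 20.047
Arc 2: start y=0.000, vy=20.047 → t=4.009, apex=20.094, x_land=89.070, impact vy=-20.047
  bounce: vy ← 0.87·20.047 = 17.441
Arc 3: start y=0.000, vy=17.441 → t=3.488, apex=15.209, x_land=128.172, impact vy=-17.441
  bounce: vy ← 0.87·17.441 = 15.173
Arc 4: start y=0.000, vy=15.173 → t=3.035, apex=11.512, x_land=162.190, impact vy=-15.173
  bounce: vy ← 0.87·15.173 = 13.201

1 3.936 26.547 44.125
2 4.009 20.094 89.070
3 3.488 15.209 128.172
4 3.035 11.512 162.190
final: 162.190 13.201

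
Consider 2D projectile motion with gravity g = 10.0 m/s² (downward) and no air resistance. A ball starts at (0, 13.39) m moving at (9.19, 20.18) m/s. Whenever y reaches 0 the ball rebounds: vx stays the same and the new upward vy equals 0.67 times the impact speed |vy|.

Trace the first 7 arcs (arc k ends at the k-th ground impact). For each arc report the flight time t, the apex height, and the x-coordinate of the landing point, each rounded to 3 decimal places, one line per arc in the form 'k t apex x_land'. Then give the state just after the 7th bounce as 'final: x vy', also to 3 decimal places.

Arc 1: start y=13.390, vy=20.180 → t=4.616, apex=33.752, x_land=42.422, impact vy=-25.981
  bounce: vy ← 0.67·25.981 = 17.408
Arc 2: start y=0.000, vy=17.408 → t=3.482, apex=15.151, x_land=74.417, impact vy=-17.408
  bounce: vy ← 0.67·17.408 = 11.663
Arc 3: start y=0.000, vy=11.663 → t=2.333, apex=6.801, x_land=95.854, impact vy=-11.663
  bounce: vy ← 0.67·11.663 = 7.814
Arc 4: start y=0.000, vy=7.814 → t=1.563, apex=3.053, x_land=110.217, impact vy=-7.814
  bounce: vy ← 0.67·7.814 = 5.236
Arc 5: start y=0.000, vy=5.236 → t=1.047, apex=1.371, x_land=119.840, impact vy=-5.236
  bounce: vy ← 0.67·5.236 = 3.508
Arc 6: start y=0.000, vy=3.508 → t=0.702, apex=0.615, x_land=126.287, impact vy=-3.508
  bounce: vy ← 0.67·3.508 = 2.350
Arc 7: start y=0.000, vy=2.350 → t=0.470, apex=0.276, x_land=130.607, impact vy=-2.350
  bounce: vy ← 0.67·2.350 = 1.575

1 4.616 33.752 42.422
2 3.482 15.151 74.417
3 2.333 6.801 95.854
4 1.563 3.053 110.217
5 1.047 1.371 119.840
6 0.702 0.615 126.287
7 0.470 0.276 130.607
final: 130.607 1.575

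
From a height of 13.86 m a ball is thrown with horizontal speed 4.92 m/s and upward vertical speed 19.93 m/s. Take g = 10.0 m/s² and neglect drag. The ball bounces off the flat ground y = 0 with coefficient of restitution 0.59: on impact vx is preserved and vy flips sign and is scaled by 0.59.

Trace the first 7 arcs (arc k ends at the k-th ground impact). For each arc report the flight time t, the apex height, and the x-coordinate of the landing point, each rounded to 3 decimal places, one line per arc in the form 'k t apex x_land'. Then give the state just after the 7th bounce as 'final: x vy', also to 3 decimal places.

1 4.590 33.720 22.582
2 3.064 11.738 37.659
3 1.808 4.086 46.554
4 1.067 1.422 51.803
5 0.629 0.495 54.899
6 0.371 0.172 56.726
7 0.219 0.060 57.804
final: 57.804 0.646

Arc 1: start y=13.860, vy=19.930 → t=4.590, apex=33.720, x_land=22.582, impact vy=-25.969
  bounce: vy ← 0.59·25.969 = 15.322
Arc 2: start y=0.000, vy=15.322 → t=3.064, apex=11.738, x_land=37.659, impact vy=-15.322
  bounce: vy ← 0.59·15.322 = 9.040
Arc 3: start y=0.000, vy=9.040 → t=1.808, apex=4.086, x_land=46.554, impact vy=-9.040
  bounce: vy ← 0.59·9.040 = 5.334
Arc 4: start y=0.000, vy=5.334 → t=1.067, apex=1.422, x_land=51.803, impact vy=-5.334
  bounce: vy ← 0.59·5.334 = 3.147
Arc 5: start y=0.000, vy=3.147 → t=0.629, apex=0.495, x_land=54.899, impact vy=-3.147
  bounce: vy ← 0.59·3.147 = 1.857
Arc 6: start y=0.000, vy=1.857 → t=0.371, apex=0.172, x_land=56.726, impact vy=-1.857
  bounce: vy ← 0.59·1.857 = 1.095
Arc 7: start y=0.000, vy=1.095 → t=0.219, apex=0.060, x_land=57.804, impact vy=-1.095
  bounce: vy ← 0.59·1.095 = 0.646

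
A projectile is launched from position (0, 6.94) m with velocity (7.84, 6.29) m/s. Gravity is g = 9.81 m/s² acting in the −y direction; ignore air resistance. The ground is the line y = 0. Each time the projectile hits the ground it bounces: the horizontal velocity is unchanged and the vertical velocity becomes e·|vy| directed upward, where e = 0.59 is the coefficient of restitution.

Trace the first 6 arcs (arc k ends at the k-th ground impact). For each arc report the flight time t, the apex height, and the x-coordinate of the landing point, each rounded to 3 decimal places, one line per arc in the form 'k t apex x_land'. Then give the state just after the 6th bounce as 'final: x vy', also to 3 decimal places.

Arc 1: start y=6.940, vy=6.290 → t=1.992, apex=8.957, x_land=15.621, impact vy=-13.256
  bounce: vy ← 0.59·13.256 = 7.821
Arc 2: start y=0.000, vy=7.821 → t=1.595, apex=3.118, x_land=28.122, impact vy=-7.821
  bounce: vy ← 0.59·7.821 = 4.614
Arc 3: start y=0.000, vy=4.614 → t=0.941, apex=1.085, x_land=35.498, impact vy=-4.614
  bounce: vy ← 0.59·4.614 = 2.723
Arc 4: start y=0.000, vy=2.723 → t=0.555, apex=0.378, x_land=39.849, impact vy=-2.723
  bounce: vy ← 0.59·2.723 = 1.606
Arc 5: start y=0.000, vy=1.606 → t=0.327, apex=0.132, x_land=42.417, impact vy=-1.606
  bounce: vy ← 0.59·1.606 = 0.948
Arc 6: start y=0.000, vy=0.948 → t=0.193, apex=0.046, x_land=43.932, impact vy=-0.948
  bounce: vy ← 0.59·0.948 = 0.559

1 1.992 8.957 15.621
2 1.595 3.118 28.122
3 0.941 1.085 35.498
4 0.555 0.378 39.849
5 0.327 0.132 42.417
6 0.193 0.046 43.932
final: 43.932 0.559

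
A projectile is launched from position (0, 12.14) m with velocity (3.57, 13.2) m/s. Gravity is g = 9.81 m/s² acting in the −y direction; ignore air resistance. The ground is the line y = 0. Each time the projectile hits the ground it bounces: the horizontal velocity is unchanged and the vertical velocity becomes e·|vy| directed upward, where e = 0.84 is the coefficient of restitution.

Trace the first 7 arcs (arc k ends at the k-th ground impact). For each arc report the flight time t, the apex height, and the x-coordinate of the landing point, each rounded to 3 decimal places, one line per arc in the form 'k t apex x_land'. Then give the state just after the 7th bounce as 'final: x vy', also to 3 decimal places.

1 3.416 21.021 12.194
2 3.478 14.832 24.610
3 2.921 10.466 35.040
4 2.454 7.385 43.800
5 2.061 5.211 51.159
6 1.732 3.677 57.341
7 1.454 2.594 62.533
final: 62.533 5.993

Arc 1: start y=12.140, vy=13.200 → t=3.416, apex=21.021, x_land=12.194, impact vy=-20.308
  bounce: vy ← 0.84·20.308 = 17.059
Arc 2: start y=0.000, vy=17.059 → t=3.478, apex=14.832, x_land=24.610, impact vy=-17.059
  bounce: vy ← 0.84·17.059 = 14.330
Arc 3: start y=0.000, vy=14.330 → t=2.921, apex=10.466, x_land=35.040, impact vy=-14.330
  bounce: vy ← 0.84·14.330 = 12.037
Arc 4: start y=0.000, vy=12.037 → t=2.454, apex=7.385, x_land=43.800, impact vy=-12.037
  bounce: vy ← 0.84·12.037 = 10.111
Arc 5: start y=0.000, vy=10.111 → t=2.061, apex=5.211, x_land=51.159, impact vy=-10.111
  bounce: vy ← 0.84·10.111 = 8.493
Arc 6: start y=0.000, vy=8.493 → t=1.732, apex=3.677, x_land=57.341, impact vy=-8.493
  bounce: vy ← 0.84·8.493 = 7.134
Arc 7: start y=0.000, vy=7.134 → t=1.454, apex=2.594, x_land=62.533, impact vy=-7.134
  bounce: vy ← 0.84·7.134 = 5.993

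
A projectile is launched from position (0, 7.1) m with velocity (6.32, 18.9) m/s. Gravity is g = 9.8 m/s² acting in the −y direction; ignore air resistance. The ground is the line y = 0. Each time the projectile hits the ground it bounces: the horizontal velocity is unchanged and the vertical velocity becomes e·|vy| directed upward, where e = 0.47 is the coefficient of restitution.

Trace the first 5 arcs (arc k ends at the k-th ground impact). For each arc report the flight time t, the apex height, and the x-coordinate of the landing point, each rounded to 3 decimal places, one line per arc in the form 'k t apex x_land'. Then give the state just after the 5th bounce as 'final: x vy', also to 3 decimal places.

Arc 1: start y=7.100, vy=18.900 → t=4.202, apex=25.325, x_land=26.556, impact vy=-22.279
  bounce: vy ← 0.47·22.279 = 10.471
Arc 2: start y=0.000, vy=10.471 → t=2.137, apex=5.594, x_land=40.062, impact vy=-10.471
  bounce: vy ← 0.47·10.471 = 4.922
Arc 3: start y=0.000, vy=4.922 → t=1.004, apex=1.236, x_land=46.410, impact vy=-4.922
  bounce: vy ← 0.47·4.922 = 2.313
Arc 4: start y=0.000, vy=2.313 → t=0.472, apex=0.273, x_land=49.394, impact vy=-2.313
  bounce: vy ← 0.47·2.313 = 1.087
Arc 5: start y=0.000, vy=1.087 → t=0.222, apex=0.060, x_land=50.796, impact vy=-1.087
  bounce: vy ← 0.47·1.087 = 0.511

1 4.202 25.325 26.556
2 2.137 5.594 40.062
3 1.004 1.236 46.410
4 0.472 0.273 49.394
5 0.222 0.060 50.796
final: 50.796 0.511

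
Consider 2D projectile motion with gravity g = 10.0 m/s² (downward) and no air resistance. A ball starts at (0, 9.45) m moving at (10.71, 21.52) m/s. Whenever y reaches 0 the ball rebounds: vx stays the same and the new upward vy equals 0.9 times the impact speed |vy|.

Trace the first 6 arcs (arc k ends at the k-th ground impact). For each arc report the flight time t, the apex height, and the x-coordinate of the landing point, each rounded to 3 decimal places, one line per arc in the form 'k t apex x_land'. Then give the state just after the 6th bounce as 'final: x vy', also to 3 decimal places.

Arc 1: start y=9.450, vy=21.520 → t=4.706, apex=32.606, x_land=50.397, impact vy=-25.536
  bounce: vy ← 0.9·25.536 = 22.983
Arc 2: start y=0.000, vy=22.983 → t=4.597, apex=26.410, x_land=99.627, impact vy=-22.983
  bounce: vy ← 0.9·22.983 = 20.685
Arc 3: start y=0.000, vy=20.685 → t=4.137, apex=21.392, x_land=143.933, impact vy=-20.685
  bounce: vy ← 0.9·20.685 = 18.616
Arc 4: start y=0.000, vy=18.616 → t=3.723, apex=17.328, x_land=183.809, impact vy=-18.616
  bounce: vy ← 0.9·18.616 = 16.754
Arc 5: start y=0.000, vy=16.754 → t=3.351, apex=14.036, x_land=219.697, impact vy=-16.754
  bounce: vy ← 0.9·16.754 = 15.079
Arc 6: start y=0.000, vy=15.079 → t=3.016, apex=11.369, x_land=251.996, impact vy=-15.079
  bounce: vy ← 0.9·15.079 = 13.571

1 4.706 32.606 50.397
2 4.597 26.410 99.627
3 4.137 21.392 143.933
4 3.723 17.328 183.809
5 3.351 14.036 219.697
6 3.016 11.369 251.996
final: 251.996 13.571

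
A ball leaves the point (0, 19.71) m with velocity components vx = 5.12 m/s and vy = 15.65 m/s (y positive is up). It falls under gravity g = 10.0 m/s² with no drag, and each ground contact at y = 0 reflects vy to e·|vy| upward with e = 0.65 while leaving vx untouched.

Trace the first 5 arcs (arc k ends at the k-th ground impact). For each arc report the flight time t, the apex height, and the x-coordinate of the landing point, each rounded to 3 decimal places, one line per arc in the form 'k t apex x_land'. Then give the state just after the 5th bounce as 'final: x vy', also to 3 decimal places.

Arc 1: start y=19.710, vy=15.650 → t=4.093, apex=31.956, x_land=20.957, impact vy=-25.281
  bounce: vy ← 0.65·25.281 = 16.433
Arc 2: start y=0.000, vy=16.433 → t=3.287, apex=13.501, x_land=37.784, impact vy=-16.433
  bounce: vy ← 0.65·16.433 = 10.681
Arc 3: start y=0.000, vy=10.681 → t=2.136, apex=5.704, x_land=48.721, impact vy=-10.681
  bounce: vy ← 0.65·10.681 = 6.943
Arc 4: start y=0.000, vy=6.943 → t=1.389, apex=2.410, x_land=55.830, impact vy=-6.943
  bounce: vy ← 0.65·6.943 = 4.513
Arc 5: start y=0.000, vy=4.513 → t=0.903, apex=1.018, x_land=60.452, impact vy=-4.513
  bounce: vy ← 0.65·4.513 = 2.933

1 4.093 31.956 20.957
2 3.287 13.501 37.784
3 2.136 5.704 48.721
4 1.389 2.410 55.830
5 0.903 1.018 60.452
final: 60.452 2.933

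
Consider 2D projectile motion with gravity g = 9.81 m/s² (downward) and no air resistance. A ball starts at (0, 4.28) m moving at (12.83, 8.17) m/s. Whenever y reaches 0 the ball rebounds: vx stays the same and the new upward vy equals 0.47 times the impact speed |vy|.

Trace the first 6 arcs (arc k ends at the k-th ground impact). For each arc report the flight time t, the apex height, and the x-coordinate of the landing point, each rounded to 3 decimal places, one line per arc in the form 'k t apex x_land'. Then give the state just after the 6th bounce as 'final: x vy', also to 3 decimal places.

Arc 1: start y=4.280, vy=8.170 → t=2.084, apex=7.682, x_land=26.741, impact vy=-12.277
  bounce: vy ← 0.47·12.277 = 5.770
Arc 2: start y=0.000, vy=5.770 → t=1.176, apex=1.697, x_land=41.834, impact vy=-5.770
  bounce: vy ← 0.47·5.770 = 2.712
Arc 3: start y=0.000, vy=2.712 → t=0.553, apex=0.375, x_land=48.928, impact vy=-2.712
  bounce: vy ← 0.47·2.712 = 1.275
Arc 4: start y=0.000, vy=1.275 → t=0.260, apex=0.083, x_land=52.262, impact vy=-1.275
  bounce: vy ← 0.47·1.275 = 0.599
Arc 5: start y=0.000, vy=0.599 → t=0.122, apex=0.018, x_land=53.829, impact vy=-0.599
  bounce: vy ← 0.47·0.599 = 0.282
Arc 6: start y=0.000, vy=0.282 → t=0.057, apex=0.004, x_land=54.566, impact vy=-0.282
  bounce: vy ← 0.47·0.282 = 0.132

1 2.084 7.682 26.741
2 1.176 1.697 41.834
3 0.553 0.375 48.928
4 0.260 0.083 52.262
5 0.122 0.018 53.829
6 0.057 0.004 54.566
final: 54.566 0.132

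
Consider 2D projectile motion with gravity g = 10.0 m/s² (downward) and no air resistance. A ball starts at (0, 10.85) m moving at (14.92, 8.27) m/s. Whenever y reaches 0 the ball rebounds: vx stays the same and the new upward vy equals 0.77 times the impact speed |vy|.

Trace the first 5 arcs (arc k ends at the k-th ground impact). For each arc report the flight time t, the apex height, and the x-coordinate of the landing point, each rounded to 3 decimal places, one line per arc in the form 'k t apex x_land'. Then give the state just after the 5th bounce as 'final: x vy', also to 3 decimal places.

Arc 1: start y=10.850, vy=8.270 → t=2.516, apex=14.270, x_land=37.544, impact vy=-16.894
  bounce: vy ← 0.77·16.894 = 13.008
Arc 2: start y=0.000, vy=13.008 → t=2.602, apex=8.460, x_land=76.360, impact vy=-13.008
  bounce: vy ← 0.77·13.008 = 10.016
Arc 3: start y=0.000, vy=10.016 → t=2.003, apex=5.016, x_land=106.248, impact vy=-10.016
  bounce: vy ← 0.77·10.016 = 7.712
Arc 4: start y=0.000, vy=7.712 → t=1.542, apex=2.974, x_land=129.262, impact vy=-7.712
  bounce: vy ← 0.77·7.712 = 5.939
Arc 5: start y=0.000, vy=5.939 → t=1.188, apex=1.763, x_land=146.983, impact vy=-5.939
  bounce: vy ← 0.77·5.939 = 4.573

1 2.516 14.270 37.544
2 2.602 8.460 76.360
3 2.003 5.016 106.248
4 1.542 2.974 129.262
5 1.188 1.763 146.983
final: 146.983 4.573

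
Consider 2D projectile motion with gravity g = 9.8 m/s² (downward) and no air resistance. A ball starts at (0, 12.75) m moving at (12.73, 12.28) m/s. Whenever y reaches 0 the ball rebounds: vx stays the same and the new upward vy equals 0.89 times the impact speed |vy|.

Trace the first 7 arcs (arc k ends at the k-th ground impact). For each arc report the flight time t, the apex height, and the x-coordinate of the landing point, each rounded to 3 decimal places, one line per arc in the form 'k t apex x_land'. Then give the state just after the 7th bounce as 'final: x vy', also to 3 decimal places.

Arc 1: start y=12.750, vy=12.280 → t=3.296, apex=20.444, x_land=41.954, impact vy=-20.017
  bounce: vy ← 0.89·20.017 = 17.816
Arc 2: start y=0.000, vy=17.816 → t=3.636, apex=16.194, x_land=88.238, impact vy=-17.816
  bounce: vy ← 0.89·17.816 = 15.856
Arc 3: start y=0.000, vy=15.856 → t=3.236, apex=12.827, x_land=129.431, impact vy=-15.856
  bounce: vy ← 0.89·15.856 = 14.112
Arc 4: start y=0.000, vy=14.112 → t=2.880, apex=10.160, x_land=166.092, impact vy=-14.112
  bounce: vy ← 0.89·14.112 = 12.559
Arc 5: start y=0.000, vy=12.559 → t=2.563, apex=8.048, x_land=198.721, impact vy=-12.559
  bounce: vy ← 0.89·12.559 = 11.178
Arc 6: start y=0.000, vy=11.178 → t=2.281, apex=6.375, x_land=227.761, impact vy=-11.178
  bounce: vy ← 0.89·11.178 = 9.948
Arc 7: start y=0.000, vy=9.948 → t=2.030, apex=5.049, x_land=253.606, impact vy=-9.948
  bounce: vy ← 0.89·9.948 = 8.854

1 3.296 20.444 41.954
2 3.636 16.194 88.238
3 3.236 12.827 129.431
4 2.880 10.160 166.092
5 2.563 8.048 198.721
6 2.281 6.375 227.761
7 2.030 5.049 253.606
final: 253.606 8.854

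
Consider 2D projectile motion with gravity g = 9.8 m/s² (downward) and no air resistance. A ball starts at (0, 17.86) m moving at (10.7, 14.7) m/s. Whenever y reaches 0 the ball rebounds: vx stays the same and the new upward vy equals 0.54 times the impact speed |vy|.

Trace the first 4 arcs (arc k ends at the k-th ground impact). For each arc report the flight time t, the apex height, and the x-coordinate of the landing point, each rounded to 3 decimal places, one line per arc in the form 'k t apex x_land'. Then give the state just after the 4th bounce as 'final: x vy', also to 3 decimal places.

1 3.928 28.885 42.029
2 2.622 8.423 70.086
3 1.416 2.456 85.237
4 0.765 0.716 93.419
final: 93.419 2.023

Arc 1: start y=17.860, vy=14.700 → t=3.928, apex=28.885, x_land=42.029, impact vy=-23.794
  bounce: vy ← 0.54·23.794 = 12.849
Arc 2: start y=0.000, vy=12.849 → t=2.622, apex=8.423, x_land=70.086, impact vy=-12.849
  bounce: vy ← 0.54·12.849 = 6.938
Arc 3: start y=0.000, vy=6.938 → t=1.416, apex=2.456, x_land=85.237, impact vy=-6.938
  bounce: vy ← 0.54·6.938 = 3.747
Arc 4: start y=0.000, vy=3.747 → t=0.765, apex=0.716, x_land=93.419, impact vy=-3.747
  bounce: vy ← 0.54·3.747 = 2.023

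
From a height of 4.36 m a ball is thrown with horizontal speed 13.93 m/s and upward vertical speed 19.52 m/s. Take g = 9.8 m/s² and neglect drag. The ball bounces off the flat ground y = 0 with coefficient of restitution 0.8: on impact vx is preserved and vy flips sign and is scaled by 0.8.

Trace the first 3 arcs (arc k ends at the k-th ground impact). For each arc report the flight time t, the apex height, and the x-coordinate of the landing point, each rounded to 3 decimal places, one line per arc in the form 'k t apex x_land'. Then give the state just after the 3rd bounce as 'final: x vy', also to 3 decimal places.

1 4.196 23.800 58.447
2 3.526 15.232 107.567
3 2.821 9.749 146.864
final: 146.864 11.058

Arc 1: start y=4.360, vy=19.520 → t=4.196, apex=23.800, x_land=58.447, impact vy=-21.598
  bounce: vy ← 0.8·21.598 = 17.279
Arc 2: start y=0.000, vy=17.279 → t=3.526, apex=15.232, x_land=107.567, impact vy=-17.279
  bounce: vy ← 0.8·17.279 = 13.823
Arc 3: start y=0.000, vy=13.823 → t=2.821, apex=9.749, x_land=146.864, impact vy=-13.823
  bounce: vy ← 0.8·13.823 = 11.058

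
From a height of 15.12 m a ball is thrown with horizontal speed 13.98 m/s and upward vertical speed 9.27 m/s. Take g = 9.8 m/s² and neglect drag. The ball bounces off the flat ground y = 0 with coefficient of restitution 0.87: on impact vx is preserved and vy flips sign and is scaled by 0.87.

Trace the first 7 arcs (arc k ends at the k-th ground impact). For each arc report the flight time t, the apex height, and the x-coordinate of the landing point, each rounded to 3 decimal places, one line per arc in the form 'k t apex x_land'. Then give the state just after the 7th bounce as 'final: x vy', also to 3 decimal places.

1 2.941 19.504 41.116
2 3.471 14.763 89.647
3 3.020 11.174 131.870
4 2.628 8.458 168.603
5 2.286 6.402 200.561
6 1.989 4.845 228.365
7 1.730 3.667 252.554
final: 252.554 7.376

Arc 1: start y=15.120, vy=9.270 → t=2.941, apex=19.504, x_land=41.116, impact vy=-19.552
  bounce: vy ← 0.87·19.552 = 17.010
Arc 2: start y=0.000, vy=17.010 → t=3.471, apex=14.763, x_land=89.647, impact vy=-17.010
  bounce: vy ← 0.87·17.010 = 14.799
Arc 3: start y=0.000, vy=14.799 → t=3.020, apex=11.174, x_land=131.870, impact vy=-14.799
  bounce: vy ← 0.87·14.799 = 12.875
Arc 4: start y=0.000, vy=12.875 → t=2.628, apex=8.458, x_land=168.603, impact vy=-12.875
  bounce: vy ← 0.87·12.875 = 11.201
Arc 5: start y=0.000, vy=11.201 → t=2.286, apex=6.402, x_land=200.561, impact vy=-11.201
  bounce: vy ← 0.87·11.201 = 9.745
Arc 6: start y=0.000, vy=9.745 → t=1.989, apex=4.845, x_land=228.365, impact vy=-9.745
  bounce: vy ← 0.87·9.745 = 8.478
Arc 7: start y=0.000, vy=8.478 → t=1.730, apex=3.667, x_land=252.554, impact vy=-8.478
  bounce: vy ← 0.87·8.478 = 7.376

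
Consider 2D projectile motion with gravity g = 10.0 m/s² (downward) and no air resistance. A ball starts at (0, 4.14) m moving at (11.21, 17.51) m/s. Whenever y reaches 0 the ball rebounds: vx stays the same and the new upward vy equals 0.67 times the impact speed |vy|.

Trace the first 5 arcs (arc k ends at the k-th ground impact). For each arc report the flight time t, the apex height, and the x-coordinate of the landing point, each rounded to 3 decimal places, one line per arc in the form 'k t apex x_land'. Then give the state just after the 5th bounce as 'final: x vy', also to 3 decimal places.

Arc 1: start y=4.140, vy=17.510 → t=3.724, apex=19.470, x_land=41.750, impact vy=-19.733
  bounce: vy ← 0.67·19.733 = 13.221
Arc 2: start y=0.000, vy=13.221 → t=2.644, apex=8.740, x_land=71.392, impact vy=-13.221
  bounce: vy ← 0.67·13.221 = 8.858
Arc 3: start y=0.000, vy=8.858 → t=1.772, apex=3.923, x_land=91.252, impact vy=-8.858
  bounce: vy ← 0.67·8.858 = 5.935
Arc 4: start y=0.000, vy=5.935 → t=1.187, apex=1.761, x_land=104.558, impact vy=-5.935
  bounce: vy ← 0.67·5.935 = 3.976
Arc 5: start y=0.000, vy=3.976 → t=0.795, apex=0.791, x_land=113.473, impact vy=-3.976
  bounce: vy ← 0.67·3.976 = 2.664

1 3.724 19.470 41.750
2 2.644 8.740 71.392
3 1.772 3.923 91.252
4 1.187 1.761 104.558
5 0.795 0.791 113.473
final: 113.473 2.664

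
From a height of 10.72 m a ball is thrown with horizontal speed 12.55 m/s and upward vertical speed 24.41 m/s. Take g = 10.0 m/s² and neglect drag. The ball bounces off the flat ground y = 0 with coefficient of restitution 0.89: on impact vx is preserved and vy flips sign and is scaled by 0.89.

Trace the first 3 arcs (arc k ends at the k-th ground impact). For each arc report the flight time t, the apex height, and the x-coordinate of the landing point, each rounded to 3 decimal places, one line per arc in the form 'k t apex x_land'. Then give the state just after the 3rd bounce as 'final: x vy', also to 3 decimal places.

Arc 1: start y=10.720, vy=24.410 → t=5.287, apex=40.512, x_land=66.358, impact vy=-28.465
  bounce: vy ← 0.89·28.465 = 25.334
Arc 2: start y=0.000, vy=25.334 → t=5.067, apex=32.090, x_land=129.946, impact vy=-25.334
  bounce: vy ← 0.89·25.334 = 22.547
Arc 3: start y=0.000, vy=22.547 → t=4.509, apex=25.418, x_land=186.539, impact vy=-22.547
  bounce: vy ← 0.89·22.547 = 20.067

1 5.287 40.512 66.358
2 5.067 32.090 129.946
3 4.509 25.418 186.539
final: 186.539 20.067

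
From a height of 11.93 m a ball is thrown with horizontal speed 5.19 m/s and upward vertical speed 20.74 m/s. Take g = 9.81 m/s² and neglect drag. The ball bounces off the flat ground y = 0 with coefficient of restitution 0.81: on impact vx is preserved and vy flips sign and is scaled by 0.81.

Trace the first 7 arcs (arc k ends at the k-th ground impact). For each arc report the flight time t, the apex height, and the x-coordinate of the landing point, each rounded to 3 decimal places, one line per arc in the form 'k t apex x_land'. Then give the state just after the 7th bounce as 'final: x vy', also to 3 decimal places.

Arc 1: start y=11.930, vy=20.740 → t=4.741, apex=33.854, x_land=24.607, impact vy=-25.772
  bounce: vy ← 0.81·25.772 = 20.876
Arc 2: start y=0.000, vy=20.876 → t=4.256, apex=22.212, x_land=46.696, impact vy=-20.876
  bounce: vy ← 0.81·20.876 = 16.909
Arc 3: start y=0.000, vy=16.909 → t=3.447, apex=14.573, x_land=64.588, impact vy=-16.909
  bounce: vy ← 0.81·16.909 = 13.696
Arc 4: start y=0.000, vy=13.696 → t=2.792, apex=9.561, x_land=79.080, impact vy=-13.696
  bounce: vy ← 0.81·13.696 = 11.094
Arc 5: start y=0.000, vy=11.094 → t=2.262, apex=6.273, x_land=90.819, impact vy=-11.094
  bounce: vy ← 0.81·11.094 = 8.986
Arc 6: start y=0.000, vy=8.986 → t=1.832, apex=4.116, x_land=100.327, impact vy=-8.986
  bounce: vy ← 0.81·8.986 = 7.279
Arc 7: start y=0.000, vy=7.279 → t=1.484, apex=2.700, x_land=108.029, impact vy=-7.279
  bounce: vy ← 0.81·7.279 = 5.896

1 4.741 33.854 24.607
2 4.256 22.212 46.696
3 3.447 14.573 64.588
4 2.792 9.561 79.080
5 2.262 6.273 90.819
6 1.832 4.116 100.327
7 1.484 2.700 108.029
final: 108.029 5.896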